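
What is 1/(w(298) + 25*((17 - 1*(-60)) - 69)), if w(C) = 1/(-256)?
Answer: 256/51199 ≈ 0.0050001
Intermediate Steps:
w(C) = -1/256
1/(w(298) + 25*((17 - 1*(-60)) - 69)) = 1/(-1/256 + 25*((17 - 1*(-60)) - 69)) = 1/(-1/256 + 25*((17 + 60) - 69)) = 1/(-1/256 + 25*(77 - 69)) = 1/(-1/256 + 25*8) = 1/(-1/256 + 200) = 1/(51199/256) = 256/51199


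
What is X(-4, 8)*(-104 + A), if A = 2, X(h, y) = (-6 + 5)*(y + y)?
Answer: 1632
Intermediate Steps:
X(h, y) = -2*y
X(-4, 8)*(-104 + A) = (-2*8)*(-104 + 2) = -16*(-102) = 1632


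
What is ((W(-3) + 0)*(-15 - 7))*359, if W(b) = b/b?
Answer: -7898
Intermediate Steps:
W(b) = 1
((W(-3) + 0)*(-15 - 7))*359 = ((1 + 0)*(-15 - 7))*359 = (1*(-22))*359 = -22*359 = -7898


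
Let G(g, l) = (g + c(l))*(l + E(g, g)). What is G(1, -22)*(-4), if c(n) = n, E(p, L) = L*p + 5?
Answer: -1344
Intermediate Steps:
E(p, L) = 5 + L*p
G(g, l) = (g + l)*(5 + l + g²) (G(g, l) = (g + l)*(l + (5 + g*g)) = (g + l)*(l + (5 + g²)) = (g + l)*(5 + l + g²))
G(1, -22)*(-4) = ((-22)² + 1*(-22) + 1*(5 + 1²) - 22*(5 + 1²))*(-4) = (484 - 22 + 1*(5 + 1) - 22*(5 + 1))*(-4) = (484 - 22 + 1*6 - 22*6)*(-4) = (484 - 22 + 6 - 132)*(-4) = 336*(-4) = -1344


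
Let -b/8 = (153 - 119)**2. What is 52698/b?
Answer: -26349/4624 ≈ -5.6983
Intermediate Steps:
b = -9248 (b = -8*(153 - 119)**2 = -8*34**2 = -8*1156 = -9248)
52698/b = 52698/(-9248) = 52698*(-1/9248) = -26349/4624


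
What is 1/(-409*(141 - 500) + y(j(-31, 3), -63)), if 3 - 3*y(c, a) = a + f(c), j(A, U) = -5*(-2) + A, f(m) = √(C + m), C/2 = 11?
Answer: 3/440558 ≈ 6.8095e-6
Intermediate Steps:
C = 22 (C = 2*11 = 22)
f(m) = √(22 + m)
j(A, U) = 10 + A
y(c, a) = 1 - a/3 - √(22 + c)/3 (y(c, a) = 1 - (a + √(22 + c))/3 = 1 + (-a/3 - √(22 + c)/3) = 1 - a/3 - √(22 + c)/3)
1/(-409*(141 - 500) + y(j(-31, 3), -63)) = 1/(-409*(141 - 500) + (1 - ⅓*(-63) - √(22 + (10 - 31))/3)) = 1/(-409*(-359) + (1 + 21 - √(22 - 21)/3)) = 1/(146831 + (1 + 21 - √1/3)) = 1/(146831 + (1 + 21 - ⅓*1)) = 1/(146831 + (1 + 21 - ⅓)) = 1/(146831 + 65/3) = 1/(440558/3) = 3/440558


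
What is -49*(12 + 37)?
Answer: -2401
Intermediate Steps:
-49*(12 + 37) = -49*49 = -2401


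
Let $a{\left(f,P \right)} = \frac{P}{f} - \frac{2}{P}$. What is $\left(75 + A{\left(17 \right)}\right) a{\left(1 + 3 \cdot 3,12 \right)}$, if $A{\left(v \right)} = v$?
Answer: $\frac{1426}{15} \approx 95.067$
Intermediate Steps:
$a{\left(f,P \right)} = - \frac{2}{P} + \frac{P}{f}$
$\left(75 + A{\left(17 \right)}\right) a{\left(1 + 3 \cdot 3,12 \right)} = \left(75 + 17\right) \left(- \frac{2}{12} + \frac{12}{1 + 3 \cdot 3}\right) = 92 \left(\left(-2\right) \frac{1}{12} + \frac{12}{1 + 9}\right) = 92 \left(- \frac{1}{6} + \frac{12}{10}\right) = 92 \left(- \frac{1}{6} + 12 \cdot \frac{1}{10}\right) = 92 \left(- \frac{1}{6} + \frac{6}{5}\right) = 92 \cdot \frac{31}{30} = \frac{1426}{15}$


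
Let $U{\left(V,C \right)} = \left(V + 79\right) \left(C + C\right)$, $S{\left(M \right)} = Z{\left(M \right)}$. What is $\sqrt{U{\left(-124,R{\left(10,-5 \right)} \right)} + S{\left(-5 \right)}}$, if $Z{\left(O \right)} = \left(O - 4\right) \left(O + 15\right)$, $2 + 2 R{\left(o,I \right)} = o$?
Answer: $15 i \sqrt{2} \approx 21.213 i$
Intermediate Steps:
$R{\left(o,I \right)} = -1 + \frac{o}{2}$
$Z{\left(O \right)} = \left(-4 + O\right) \left(15 + O\right)$
$S{\left(M \right)} = -60 + M^{2} + 11 M$
$U{\left(V,C \right)} = 2 C \left(79 + V\right)$ ($U{\left(V,C \right)} = \left(79 + V\right) 2 C = 2 C \left(79 + V\right)$)
$\sqrt{U{\left(-124,R{\left(10,-5 \right)} \right)} + S{\left(-5 \right)}} = \sqrt{2 \left(-1 + \frac{1}{2} \cdot 10\right) \left(79 - 124\right) + \left(-60 + \left(-5\right)^{2} + 11 \left(-5\right)\right)} = \sqrt{2 \left(-1 + 5\right) \left(-45\right) - 90} = \sqrt{2 \cdot 4 \left(-45\right) - 90} = \sqrt{-360 - 90} = \sqrt{-450} = 15 i \sqrt{2}$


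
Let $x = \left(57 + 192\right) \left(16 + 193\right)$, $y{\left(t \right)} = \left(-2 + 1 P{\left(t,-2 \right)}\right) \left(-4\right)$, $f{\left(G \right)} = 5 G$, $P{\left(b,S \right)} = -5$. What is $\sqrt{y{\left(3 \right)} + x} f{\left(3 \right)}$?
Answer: $15 \sqrt{52069} \approx 3422.8$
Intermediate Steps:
$y{\left(t \right)} = 28$ ($y{\left(t \right)} = \left(-2 + 1 \left(-5\right)\right) \left(-4\right) = \left(-2 - 5\right) \left(-4\right) = \left(-7\right) \left(-4\right) = 28$)
$x = 52041$ ($x = 249 \cdot 209 = 52041$)
$\sqrt{y{\left(3 \right)} + x} f{\left(3 \right)} = \sqrt{28 + 52041} \cdot 5 \cdot 3 = \sqrt{52069} \cdot 15 = 15 \sqrt{52069}$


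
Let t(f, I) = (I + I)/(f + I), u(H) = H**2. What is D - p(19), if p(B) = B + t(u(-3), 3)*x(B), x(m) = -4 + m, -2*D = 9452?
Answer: -9505/2 ≈ -4752.5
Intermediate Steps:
D = -4726 (D = -1/2*9452 = -4726)
t(f, I) = 2*I/(I + f) (t(f, I) = (2*I)/(I + f) = 2*I/(I + f))
p(B) = -2 + 3*B/2 (p(B) = B + (2*3/(3 + (-3)**2))*(-4 + B) = B + (2*3/(3 + 9))*(-4 + B) = B + (2*3/12)*(-4 + B) = B + (2*3*(1/12))*(-4 + B) = B + (-4 + B)/2 = B + (-2 + B/2) = -2 + 3*B/2)
D - p(19) = -4726 - (-2 + (3/2)*19) = -4726 - (-2 + 57/2) = -4726 - 1*53/2 = -4726 - 53/2 = -9505/2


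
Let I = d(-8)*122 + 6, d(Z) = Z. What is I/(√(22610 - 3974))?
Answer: -485*√4659/4659 ≈ -7.1055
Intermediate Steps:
I = -970 (I = -8*122 + 6 = -976 + 6 = -970)
I/(√(22610 - 3974)) = -970/√(22610 - 3974) = -970*√4659/9318 = -485*√4659/4659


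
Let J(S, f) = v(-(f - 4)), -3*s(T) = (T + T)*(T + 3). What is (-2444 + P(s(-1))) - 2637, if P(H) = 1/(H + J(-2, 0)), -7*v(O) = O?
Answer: -81275/16 ≈ -5079.7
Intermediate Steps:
v(O) = -O/7
s(T) = -2*T*(3 + T)/3 (s(T) = -(T + T)*(T + 3)/3 = -2*T*(3 + T)/3)
J(S, f) = -4/7 + f/7 (J(S, f) = -(-1)*(f - 4)/7 = -(-1)*(-4 + f)/7 = -(4 - f)/7 = -4/7 + f/7)
P(H) = 1/(-4/7 + H) (P(H) = 1/(H + (-4/7 + (⅐)*0)) = 1/(H + (-4/7 + 0)) = 1/(H - 4/7) = 1/(-4/7 + H))
(-2444 + P(s(-1))) - 2637 = (-2444 + 7/(-4 + 7*(-⅔*(-1)*(3 - 1)))) - 2637 = (-2444 + 7/(-4 + 7*(-⅔*(-1)*2))) - 2637 = (-2444 + 7/(-4 + 7*(4/3))) - 2637 = (-2444 + 7/(-4 + 28/3)) - 2637 = (-2444 + 7/(16/3)) - 2637 = (-2444 + 7*(3/16)) - 2637 = (-2444 + 21/16) - 2637 = -39083/16 - 2637 = -81275/16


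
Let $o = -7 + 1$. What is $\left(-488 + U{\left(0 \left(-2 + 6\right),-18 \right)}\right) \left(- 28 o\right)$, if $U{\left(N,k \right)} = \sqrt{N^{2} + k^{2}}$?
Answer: $-78960$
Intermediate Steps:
$o = -6$
$\left(-488 + U{\left(0 \left(-2 + 6\right),-18 \right)}\right) \left(- 28 o\right) = \left(-488 + \sqrt{\left(0 \left(-2 + 6\right)\right)^{2} + \left(-18\right)^{2}}\right) \left(\left(-28\right) \left(-6\right)\right) = \left(-488 + \sqrt{\left(0 \cdot 4\right)^{2} + 324}\right) 168 = \left(-488 + \sqrt{0^{2} + 324}\right) 168 = \left(-488 + \sqrt{0 + 324}\right) 168 = \left(-488 + \sqrt{324}\right) 168 = \left(-488 + 18\right) 168 = \left(-470\right) 168 = -78960$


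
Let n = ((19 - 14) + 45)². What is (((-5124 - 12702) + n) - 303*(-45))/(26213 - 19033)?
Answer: -1691/7180 ≈ -0.23552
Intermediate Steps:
n = 2500 (n = (5 + 45)² = 50² = 2500)
(((-5124 - 12702) + n) - 303*(-45))/(26213 - 19033) = (((-5124 - 12702) + 2500) - 303*(-45))/(26213 - 19033) = ((-17826 + 2500) + 13635)/7180 = (-15326 + 13635)*(1/7180) = -1691*1/7180 = -1691/7180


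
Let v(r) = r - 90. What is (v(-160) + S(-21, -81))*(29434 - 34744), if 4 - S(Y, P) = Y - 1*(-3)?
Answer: 1210680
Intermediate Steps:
v(r) = -90 + r
S(Y, P) = 1 - Y (S(Y, P) = 4 - (Y - 1*(-3)) = 4 - (Y + 3) = 4 - (3 + Y) = 4 + (-3 - Y) = 1 - Y)
(v(-160) + S(-21, -81))*(29434 - 34744) = ((-90 - 160) + (1 - 1*(-21)))*(29434 - 34744) = (-250 + (1 + 21))*(-5310) = (-250 + 22)*(-5310) = -228*(-5310) = 1210680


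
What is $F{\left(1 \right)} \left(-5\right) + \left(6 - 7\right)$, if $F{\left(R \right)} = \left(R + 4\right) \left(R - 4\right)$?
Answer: $74$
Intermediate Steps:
$F{\left(R \right)} = \left(-4 + R\right) \left(4 + R\right)$ ($F{\left(R \right)} = \left(4 + R\right) \left(-4 + R\right) = \left(-4 + R\right) \left(4 + R\right)$)
$F{\left(1 \right)} \left(-5\right) + \left(6 - 7\right) = \left(-16 + 1^{2}\right) \left(-5\right) + \left(6 - 7\right) = \left(-16 + 1\right) \left(-5\right) - 1 = \left(-15\right) \left(-5\right) - 1 = 75 - 1 = 74$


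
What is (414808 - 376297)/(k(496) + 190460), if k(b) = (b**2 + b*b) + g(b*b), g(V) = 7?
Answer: 38511/682499 ≈ 0.056426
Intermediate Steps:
k(b) = 7 + 2*b**2 (k(b) = (b**2 + b*b) + 7 = (b**2 + b**2) + 7 = 2*b**2 + 7 = 7 + 2*b**2)
(414808 - 376297)/(k(496) + 190460) = (414808 - 376297)/((7 + 2*496**2) + 190460) = 38511/((7 + 2*246016) + 190460) = 38511/((7 + 492032) + 190460) = 38511/(492039 + 190460) = 38511/682499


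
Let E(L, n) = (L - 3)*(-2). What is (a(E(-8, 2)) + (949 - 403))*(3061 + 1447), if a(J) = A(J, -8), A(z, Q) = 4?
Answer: 2479400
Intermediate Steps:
E(L, n) = 6 - 2*L (E(L, n) = (-3 + L)*(-2) = 6 - 2*L)
a(J) = 4
(a(E(-8, 2)) + (949 - 403))*(3061 + 1447) = (4 + (949 - 403))*(3061 + 1447) = (4 + 546)*4508 = 550*4508 = 2479400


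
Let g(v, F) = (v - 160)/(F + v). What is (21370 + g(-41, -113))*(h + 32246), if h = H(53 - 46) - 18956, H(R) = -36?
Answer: 21810656487/77 ≈ 2.8326e+8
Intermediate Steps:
g(v, F) = (-160 + v)/(F + v)
h = -18992 (h = -36 - 18956 = -18992)
(21370 + g(-41, -113))*(h + 32246) = (21370 + (-160 - 41)/(-113 - 41))*(-18992 + 32246) = (21370 - 201/(-154))*13254 = (21370 - 1/154*(-201))*13254 = (21370 + 201/154)*13254 = (3291181/154)*13254 = 21810656487/77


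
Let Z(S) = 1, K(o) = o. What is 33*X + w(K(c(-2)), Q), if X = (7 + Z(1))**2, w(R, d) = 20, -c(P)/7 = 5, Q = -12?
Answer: 2132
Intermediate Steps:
c(P) = -35 (c(P) = -7*5 = -35)
X = 64 (X = (7 + 1)**2 = 8**2 = 64)
33*X + w(K(c(-2)), Q) = 33*64 + 20 = 2112 + 20 = 2132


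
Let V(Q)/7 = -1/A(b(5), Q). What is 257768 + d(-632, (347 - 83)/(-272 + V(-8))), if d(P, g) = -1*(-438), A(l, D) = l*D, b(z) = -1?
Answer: 258206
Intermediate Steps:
A(l, D) = D*l
V(Q) = 7/Q (V(Q) = 7*(-1/(Q*(-1))) = 7*(-1/((-Q))) = 7*(-(-1)/Q) = 7/Q)
d(P, g) = 438
257768 + d(-632, (347 - 83)/(-272 + V(-8))) = 257768 + 438 = 258206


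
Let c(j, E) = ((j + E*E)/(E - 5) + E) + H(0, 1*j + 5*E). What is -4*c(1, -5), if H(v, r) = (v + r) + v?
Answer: 632/5 ≈ 126.40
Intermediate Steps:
H(v, r) = r + 2*v (H(v, r) = (r + v) + v = r + 2*v)
c(j, E) = j + 6*E + (j + E**2)/(-5 + E) (c(j, E) = ((j + E*E)/(E - 5) + E) + ((1*j + 5*E) + 2*0) = ((j + E**2)/(-5 + E) + E) + ((j + 5*E) + 0) = ((j + E**2)/(-5 + E) + E) + (j + 5*E) = (E + (j + E**2)/(-5 + E)) + (j + 5*E) = j + 6*E + (j + E**2)/(-5 + E))
-4*c(1, -5) = -4*(-30*(-5) - 4*1 + 7*(-5)**2 - 5*1)/(-5 - 5) = -4*(150 - 4 + 7*25 - 5)/(-10) = -(-2)*(150 - 4 + 175 - 5)/5 = -(-2)*316/5 = -4*(-158/5) = 632/5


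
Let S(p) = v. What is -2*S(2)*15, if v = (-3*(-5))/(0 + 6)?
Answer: -75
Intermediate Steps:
v = 5/2 (v = 15/6 = 15*(⅙) = 5/2 ≈ 2.5000)
S(p) = 5/2
-2*S(2)*15 = -2*5/2*15 = -5*15 = -75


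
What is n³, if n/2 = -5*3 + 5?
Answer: -8000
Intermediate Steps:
n = -20 (n = 2*(-5*3 + 5) = 2*(-15 + 5) = 2*(-10) = -20)
n³ = (-20)³ = -8000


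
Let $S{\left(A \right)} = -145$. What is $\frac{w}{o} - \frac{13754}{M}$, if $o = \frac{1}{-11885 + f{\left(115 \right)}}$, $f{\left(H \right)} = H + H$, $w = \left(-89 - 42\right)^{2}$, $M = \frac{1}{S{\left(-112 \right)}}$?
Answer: $-198017125$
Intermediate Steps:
$M = - \frac{1}{145}$ ($M = \frac{1}{-145} = - \frac{1}{145} \approx -0.0068966$)
$w = 17161$ ($w = \left(-131\right)^{2} = 17161$)
$f{\left(H \right)} = 2 H$
$o = - \frac{1}{11655}$ ($o = \frac{1}{-11885 + 2 \cdot 115} = \frac{1}{-11885 + 230} = \frac{1}{-11655} = - \frac{1}{11655} \approx -8.58 \cdot 10^{-5}$)
$\frac{w}{o} - \frac{13754}{M} = \frac{17161}{- \frac{1}{11655}} - \frac{13754}{- \frac{1}{145}} = 17161 \left(-11655\right) - -1994330 = -200011455 + 1994330 = -198017125$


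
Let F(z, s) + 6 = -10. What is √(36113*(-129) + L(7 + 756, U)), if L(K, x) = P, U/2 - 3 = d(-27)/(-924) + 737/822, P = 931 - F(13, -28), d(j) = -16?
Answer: I*√4657630 ≈ 2158.2*I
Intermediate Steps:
F(z, s) = -16 (F(z, s) = -6 - 10 = -16)
P = 947 (P = 931 - 1*(-16) = 931 + 16 = 947)
U = 247727/31647 (U = 6 + 2*(-16/(-924) + 737/822) = 6 + 2*(-16*(-1/924) + 737*(1/822)) = 6 + 2*(4/231 + 737/822) = 6 + 2*(57845/63294) = 6 + 57845/31647 = 247727/31647 ≈ 7.8278)
L(K, x) = 947
√(36113*(-129) + L(7 + 756, U)) = √(36113*(-129) + 947) = √(-4658577 + 947) = √(-4657630) = I*√4657630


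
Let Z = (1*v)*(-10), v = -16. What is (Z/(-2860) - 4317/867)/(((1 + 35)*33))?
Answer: -7707/1818388 ≈ -0.0042384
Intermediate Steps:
Z = 160 (Z = (1*(-16))*(-10) = -16*(-10) = 160)
(Z/(-2860) - 4317/867)/(((1 + 35)*33)) = (160/(-2860) - 4317/867)/(((1 + 35)*33)) = (160*(-1/2860) - 4317*1/867)/((36*33)) = (-8/143 - 1439/289)/1188 = -208089/41327*1/1188 = -7707/1818388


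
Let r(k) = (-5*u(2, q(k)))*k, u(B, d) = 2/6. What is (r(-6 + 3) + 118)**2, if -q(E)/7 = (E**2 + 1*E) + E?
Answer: 15129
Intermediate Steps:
q(E) = -14*E - 7*E**2 (q(E) = -7*((E**2 + 1*E) + E) = -7*((E**2 + E) + E) = -7*((E + E**2) + E) = -7*(E**2 + 2*E) = -14*E - 7*E**2)
u(B, d) = 1/3 (u(B, d) = 2*(1/6) = 1/3)
r(k) = -5*k/3 (r(k) = (-5*1/3)*k = -5*k/3)
(r(-6 + 3) + 118)**2 = (-5*(-6 + 3)/3 + 118)**2 = (-5/3*(-3) + 118)**2 = (5 + 118)**2 = 123**2 = 15129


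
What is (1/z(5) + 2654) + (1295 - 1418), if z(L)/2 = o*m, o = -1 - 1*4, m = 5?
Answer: 126549/50 ≈ 2531.0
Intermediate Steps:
o = -5 (o = -1 - 4 = -5)
z(L) = -50 (z(L) = 2*(-5*5) = 2*(-25) = -50)
(1/z(5) + 2654) + (1295 - 1418) = (1/(-50) + 2654) + (1295 - 1418) = (-1/50 + 2654) - 123 = 132699/50 - 123 = 126549/50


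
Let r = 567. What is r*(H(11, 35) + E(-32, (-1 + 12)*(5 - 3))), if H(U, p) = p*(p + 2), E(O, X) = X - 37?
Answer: 725760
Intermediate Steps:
E(O, X) = -37 + X
H(U, p) = p*(2 + p)
r*(H(11, 35) + E(-32, (-1 + 12)*(5 - 3))) = 567*(35*(2 + 35) + (-37 + (-1 + 12)*(5 - 3))) = 567*(35*37 + (-37 + 11*2)) = 567*(1295 + (-37 + 22)) = 567*(1295 - 15) = 567*1280 = 725760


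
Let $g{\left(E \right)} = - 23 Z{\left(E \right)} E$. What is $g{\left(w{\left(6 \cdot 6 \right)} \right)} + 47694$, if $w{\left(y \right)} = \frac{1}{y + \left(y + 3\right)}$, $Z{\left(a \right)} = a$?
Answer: $\frac{268278727}{5625} \approx 47694.0$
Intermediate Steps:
$w{\left(y \right)} = \frac{1}{3 + 2 y}$ ($w{\left(y \right)} = \frac{1}{y + \left(3 + y\right)} = \frac{1}{3 + 2 y}$)
$g{\left(E \right)} = - 23 E^{2}$ ($g{\left(E \right)} = - 23 E E = - 23 E^{2}$)
$g{\left(w{\left(6 \cdot 6 \right)} \right)} + 47694 = - 23 \left(\frac{1}{3 + 2 \cdot 6 \cdot 6}\right)^{2} + 47694 = - 23 \left(\frac{1}{3 + 2 \cdot 36}\right)^{2} + 47694 = - 23 \left(\frac{1}{3 + 72}\right)^{2} + 47694 = - 23 \left(\frac{1}{75}\right)^{2} + 47694 = - \frac{23}{5625} + 47694 = \frac{268278727}{5625}$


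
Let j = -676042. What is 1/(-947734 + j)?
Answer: -1/1623776 ≈ -6.1585e-7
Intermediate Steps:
1/(-947734 + j) = 1/(-947734 - 676042) = 1/(-1623776) = -1/1623776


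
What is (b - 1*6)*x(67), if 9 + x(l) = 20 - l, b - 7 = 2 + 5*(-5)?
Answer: 1232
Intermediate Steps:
b = -16 (b = 7 + (2 + 5*(-5)) = 7 + (2 - 25) = 7 - 23 = -16)
x(l) = 11 - l (x(l) = -9 + (20 - l) = 11 - l)
(b - 1*6)*x(67) = (-16 - 1*6)*(11 - 1*67) = (-16 - 6)*(11 - 67) = -22*(-56) = 1232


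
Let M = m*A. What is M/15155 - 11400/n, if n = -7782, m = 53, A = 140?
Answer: 1097664/561601 ≈ 1.9545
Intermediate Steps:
M = 7420 (M = 53*140 = 7420)
M/15155 - 11400/n = 7420/15155 - 11400/(-7782) = 7420*(1/15155) - 11400*(-1/7782) = 212/433 + 1900/1297 = 1097664/561601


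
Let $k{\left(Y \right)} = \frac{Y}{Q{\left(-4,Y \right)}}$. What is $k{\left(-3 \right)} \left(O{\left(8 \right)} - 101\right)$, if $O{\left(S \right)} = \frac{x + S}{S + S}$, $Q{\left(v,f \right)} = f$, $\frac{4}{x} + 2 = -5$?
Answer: $- \frac{2815}{28} \approx -100.54$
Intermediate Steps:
$x = - \frac{4}{7}$ ($x = \frac{4}{-2 - 5} = \frac{4}{-7} = 4 \left(- \frac{1}{7}\right) = - \frac{4}{7} \approx -0.57143$)
$O{\left(S \right)} = \frac{- \frac{4}{7} + S}{2 S}$ ($O{\left(S \right)} = \frac{- \frac{4}{7} + S}{S + S} = \frac{- \frac{4}{7} + S}{2 S}$)
$k{\left(Y \right)} = 1$ ($k{\left(Y \right)} = \frac{Y}{Y} = 1$)
$k{\left(-3 \right)} \left(O{\left(8 \right)} - 101\right) = 1 \left(\frac{-4 + 7 \cdot 8}{14 \cdot 8} - 101\right) = 1 \left(\frac{1}{14} \cdot \frac{1}{8} \left(-4 + 56\right) - 101\right) = 1 \left(\frac{1}{14} \cdot \frac{1}{8} \cdot 52 - 101\right) = 1 \left(\frac{13}{28} - 101\right) = 1 \left(- \frac{2815}{28}\right) = - \frac{2815}{28}$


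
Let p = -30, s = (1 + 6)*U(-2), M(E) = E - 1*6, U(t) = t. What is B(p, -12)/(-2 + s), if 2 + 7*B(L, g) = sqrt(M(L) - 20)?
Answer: 1/56 - I*sqrt(14)/56 ≈ 0.017857 - 0.066815*I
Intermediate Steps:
M(E) = -6 + E (M(E) = E - 6 = -6 + E)
s = -14 (s = (1 + 6)*(-2) = 7*(-2) = -14)
B(L, g) = -2/7 + sqrt(-26 + L)/7 (B(L, g) = -2/7 + sqrt((-6 + L) - 20)/7 = -2/7 + sqrt(-26 + L)/7)
B(p, -12)/(-2 + s) = (-2/7 + sqrt(-26 - 30)/7)/(-2 - 14) = (-2/7 + sqrt(-56)/7)/(-16) = (-2/7 + (2*I*sqrt(14))/7)*(-1/16) = (-2/7 + 2*I*sqrt(14)/7)*(-1/16) = 1/56 - I*sqrt(14)/56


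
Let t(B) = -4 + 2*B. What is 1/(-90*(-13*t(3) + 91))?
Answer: -1/5850 ≈ -0.00017094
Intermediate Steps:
1/(-90*(-13*t(3) + 91)) = 1/(-90*(-13*(-4 + 2*3) + 91)) = 1/(-90*(-13*(-4 + 6) + 91)) = 1/(-90*(-13*2 + 91)) = 1/(-90*(-26 + 91)) = 1/(-90*65) = 1/(-5850) = -1/5850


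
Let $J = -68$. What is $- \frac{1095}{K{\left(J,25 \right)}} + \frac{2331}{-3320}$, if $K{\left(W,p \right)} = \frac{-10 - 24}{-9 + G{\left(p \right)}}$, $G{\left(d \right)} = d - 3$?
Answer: $\frac{23590473}{56440} \approx 417.97$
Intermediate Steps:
$G{\left(d \right)} = -3 + d$ ($G{\left(d \right)} = d - 3 = -3 + d$)
$K{\left(W,p \right)} = - \frac{34}{-12 + p}$ ($K{\left(W,p \right)} = \frac{-10 - 24}{-9 + \left(-3 + p\right)} = - \frac{34}{-12 + p}$)
$- \frac{1095}{K{\left(J,25 \right)}} + \frac{2331}{-3320} = - \frac{1095}{\left(-34\right) \frac{1}{-12 + 25}} + \frac{2331}{-3320} = - \frac{1095}{\left(-34\right) \frac{1}{13}} + 2331 \left(- \frac{1}{3320}\right) = - \frac{1095}{\left(-34\right) \frac{1}{13}} - \frac{2331}{3320} = - \frac{1095}{- \frac{34}{13}} - \frac{2331}{3320} = \left(-1095\right) \left(- \frac{13}{34}\right) - \frac{2331}{3320} = \frac{14235}{34} - \frac{2331}{3320} = \frac{23590473}{56440}$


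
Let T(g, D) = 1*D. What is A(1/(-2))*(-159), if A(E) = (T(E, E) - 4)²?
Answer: -12879/4 ≈ -3219.8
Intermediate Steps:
T(g, D) = D
A(E) = (-4 + E)² (A(E) = (E - 4)² = (-4 + E)²)
A(1/(-2))*(-159) = (-4 + 1/(-2))²*(-159) = (-4 + 1*(-½))²*(-159) = (-4 - ½)²*(-159) = (-9/2)²*(-159) = (81/4)*(-159) = -12879/4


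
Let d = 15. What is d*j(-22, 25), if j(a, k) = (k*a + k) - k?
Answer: -8250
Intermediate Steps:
j(a, k) = a*k (j(a, k) = (a*k + k) - k = (k + a*k) - k = a*k)
d*j(-22, 25) = 15*(-22*25) = 15*(-550) = -8250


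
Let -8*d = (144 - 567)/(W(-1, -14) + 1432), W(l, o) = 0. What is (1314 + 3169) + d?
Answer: 51357671/11456 ≈ 4483.0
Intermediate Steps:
d = 423/11456 (d = -(144 - 567)/(8*(0 + 1432)) = -(-423)/(8*1432) = -⅛*(-423/1432) = 423/11456 ≈ 0.036924)
(1314 + 3169) + d = (1314 + 3169) + 423/11456 = 4483 + 423/11456 = 51357671/11456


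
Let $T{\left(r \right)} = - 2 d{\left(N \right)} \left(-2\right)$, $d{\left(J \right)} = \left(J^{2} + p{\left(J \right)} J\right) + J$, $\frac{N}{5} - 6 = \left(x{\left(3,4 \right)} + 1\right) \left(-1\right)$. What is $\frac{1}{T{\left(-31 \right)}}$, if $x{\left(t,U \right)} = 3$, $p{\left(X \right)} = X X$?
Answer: $\frac{1}{4440} \approx 0.00022523$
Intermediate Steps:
$p{\left(X \right)} = X^{2}$
$N = 10$ ($N = 30 + 5 \left(3 + 1\right) \left(-1\right) = 30 + 5 \cdot 4 \left(-1\right) = 30 + 5 \left(-4\right) = 30 - 20 = 10$)
$d{\left(J \right)} = J + J^{2} + J^{3}$ ($d{\left(J \right)} = \left(J^{2} + J^{2} J\right) + J = \left(J^{2} + J^{3}\right) + J = J + J^{2} + J^{3}$)
$T{\left(r \right)} = 4440$ ($T{\left(r \right)} = - 2 \cdot 10 \left(1 + 10 + 10^{2}\right) \left(-2\right) = - 2 \cdot 10 \left(1 + 10 + 100\right) \left(-2\right) = - 2 \cdot 10 \cdot 111 \left(-2\right) = \left(-2\right) 1110 \left(-2\right) = \left(-2220\right) \left(-2\right) = 4440$)
$\frac{1}{T{\left(-31 \right)}} = \frac{1}{4440}$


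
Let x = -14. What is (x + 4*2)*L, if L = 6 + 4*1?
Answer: -60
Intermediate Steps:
L = 10 (L = 6 + 4 = 10)
(x + 4*2)*L = (-14 + 4*2)*10 = (-14 + 8)*10 = -6*10 = -60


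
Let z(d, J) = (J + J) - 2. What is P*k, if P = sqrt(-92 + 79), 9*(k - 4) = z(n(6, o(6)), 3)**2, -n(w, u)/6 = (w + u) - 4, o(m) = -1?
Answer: 52*I*sqrt(13)/9 ≈ 20.832*I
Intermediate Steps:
n(w, u) = 24 - 6*u - 6*w (n(w, u) = -6*((w + u) - 4) = -6*((u + w) - 4) = -6*(-4 + u + w) = 24 - 6*u - 6*w)
z(d, J) = -2 + 2*J (z(d, J) = 2*J - 2 = -2 + 2*J)
k = 52/9 (k = 4 + (-2 + 2*3)**2/9 = 4 + (-2 + 6)**2/9 = 4 + (1/9)*4**2 = 4 + (1/9)*16 = 4 + 16/9 = 52/9 ≈ 5.7778)
P = I*sqrt(13) (P = sqrt(-13) = I*sqrt(13) ≈ 3.6056*I)
P*k = (I*sqrt(13))*(52/9) = 52*I*sqrt(13)/9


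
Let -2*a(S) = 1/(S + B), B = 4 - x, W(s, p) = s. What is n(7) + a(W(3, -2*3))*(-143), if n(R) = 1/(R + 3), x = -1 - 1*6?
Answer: 729/140 ≈ 5.2071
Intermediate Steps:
x = -7 (x = -1 - 6 = -7)
n(R) = 1/(3 + R)
B = 11 (B = 4 - 1*(-7) = 4 + 7 = 11)
a(S) = -1/(2*(11 + S)) (a(S) = -1/(2*(S + 11)) = -1/(2*(11 + S)))
n(7) + a(W(3, -2*3))*(-143) = 1/(3 + 7) - 1/(22 + 2*3)*(-143) = 1/10 - 1/(22 + 6)*(-143) = ⅒ - 1/28*(-143) = ⅒ + 143/28 = 729/140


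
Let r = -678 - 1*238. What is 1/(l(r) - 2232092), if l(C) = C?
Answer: -1/2233008 ≈ -4.4783e-7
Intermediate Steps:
r = -916 (r = -678 - 238 = -916)
1/(l(r) - 2232092) = 1/(-916 - 2232092) = 1/(-2233008) = -1/2233008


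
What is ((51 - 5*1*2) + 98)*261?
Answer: 36279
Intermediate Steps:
((51 - 5*1*2) + 98)*261 = ((51 - 5*2) + 98)*261 = ((51 - 10) + 98)*261 = (41 + 98)*261 = 139*261 = 36279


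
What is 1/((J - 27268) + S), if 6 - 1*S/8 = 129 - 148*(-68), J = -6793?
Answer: -1/115557 ≈ -8.6537e-6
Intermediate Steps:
S = -81496 (S = 48 - 8*(129 - 148*(-68)) = 48 - 8*(129 + 10064) = 48 - 8*10193 = 48 - 81544 = -81496)
1/((J - 27268) + S) = 1/((-6793 - 27268) - 81496) = 1/(-34061 - 81496) = 1/(-115557) = -1/115557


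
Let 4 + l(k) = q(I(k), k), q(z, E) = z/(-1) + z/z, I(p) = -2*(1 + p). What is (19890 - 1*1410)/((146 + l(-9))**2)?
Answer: 18480/16129 ≈ 1.1458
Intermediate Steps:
I(p) = -2 - 2*p
q(z, E) = 1 - z (q(z, E) = z*(-1) + 1 = -z + 1 = 1 - z)
l(k) = -1 + 2*k (l(k) = -4 + (1 - (-2 - 2*k)) = -4 + (1 + (2 + 2*k)) = -4 + (3 + 2*k) = -1 + 2*k)
(19890 - 1*1410)/((146 + l(-9))**2) = (19890 - 1*1410)/((146 + (-1 + 2*(-9)))**2) = (19890 - 1410)/((146 + (-1 - 18))**2) = 18480/((146 - 19)**2) = 18480/(127**2) = 18480/16129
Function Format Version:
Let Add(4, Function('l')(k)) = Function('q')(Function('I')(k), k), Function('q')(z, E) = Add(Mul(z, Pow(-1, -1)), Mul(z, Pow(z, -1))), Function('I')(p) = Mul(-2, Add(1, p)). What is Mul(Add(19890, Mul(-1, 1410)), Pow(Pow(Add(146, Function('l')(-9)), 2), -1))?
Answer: Rational(18480, 16129) ≈ 1.1458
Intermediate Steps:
Function('I')(p) = Add(-2, Mul(-2, p))
Function('q')(z, E) = Add(1, Mul(-1, z)) (Function('q')(z, E) = Add(Mul(z, -1), 1) = Add(Mul(-1, z), 1) = Add(1, Mul(-1, z)))
Function('l')(k) = Add(-1, Mul(2, k)) (Function('l')(k) = Add(-4, Add(1, Mul(-1, Add(-2, Mul(-2, k))))) = Add(-4, Add(1, Add(2, Mul(2, k)))) = Add(-4, Add(3, Mul(2, k))) = Add(-1, Mul(2, k)))
Mul(Add(19890, Mul(-1, 1410)), Pow(Pow(Add(146, Function('l')(-9)), 2), -1)) = Mul(Add(19890, Mul(-1, 1410)), Pow(Pow(Add(146, Add(-1, Mul(2, -9))), 2), -1)) = Mul(Add(19890, -1410), Pow(Pow(Add(146, Add(-1, -18)), 2), -1)) = Mul(18480, Pow(Pow(Add(146, -19), 2), -1)) = Mul(18480, Pow(Pow(127, 2), -1)) = Mul(18480, Pow(16129, -1)) = Mul(18480, Rational(1, 16129)) = Rational(18480, 16129)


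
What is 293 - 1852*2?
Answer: -3411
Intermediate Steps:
293 - 1852*2 = 293 - 463*8 = 293 - 3704 = -3411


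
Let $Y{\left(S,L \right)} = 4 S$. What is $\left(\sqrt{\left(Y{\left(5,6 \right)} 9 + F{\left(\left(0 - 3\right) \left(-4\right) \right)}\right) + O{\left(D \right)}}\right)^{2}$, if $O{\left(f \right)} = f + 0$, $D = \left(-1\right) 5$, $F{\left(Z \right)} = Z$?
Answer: $187$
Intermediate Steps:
$D = -5$
$O{\left(f \right)} = f$
$\left(\sqrt{\left(Y{\left(5,6 \right)} 9 + F{\left(\left(0 - 3\right) \left(-4\right) \right)}\right) + O{\left(D \right)}}\right)^{2} = \left(\sqrt{\left(4 \cdot 5 \cdot 9 + \left(0 - 3\right) \left(-4\right)\right) - 5}\right)^{2} = \left(\sqrt{\left(20 \cdot 9 - -12\right) - 5}\right)^{2} = \left(\sqrt{\left(180 + 12\right) - 5}\right)^{2} = \left(\sqrt{192 - 5}\right)^{2} = \left(\sqrt{187}\right)^{2} = 187$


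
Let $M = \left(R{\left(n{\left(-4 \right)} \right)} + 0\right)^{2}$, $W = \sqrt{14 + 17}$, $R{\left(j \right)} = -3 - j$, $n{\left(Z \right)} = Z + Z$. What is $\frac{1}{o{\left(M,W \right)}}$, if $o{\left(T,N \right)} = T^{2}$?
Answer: $\frac{1}{625} \approx 0.0016$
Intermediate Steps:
$n{\left(Z \right)} = 2 Z$
$W = \sqrt{31} \approx 5.5678$
$M = 25$ ($M = \left(\left(-3 - 2 \left(-4\right)\right) + 0\right)^{2} = \left(\left(-3 - -8\right) + 0\right)^{2} = \left(\left(-3 + 8\right) + 0\right)^{2} = \left(5 + 0\right)^{2} = 5^{2} = 25$)
$\frac{1}{o{\left(M,W \right)}} = \frac{1}{25^{2}} = \frac{1}{625}$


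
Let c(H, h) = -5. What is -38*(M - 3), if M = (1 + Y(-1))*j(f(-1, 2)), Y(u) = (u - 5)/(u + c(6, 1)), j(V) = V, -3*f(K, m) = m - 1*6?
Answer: 38/3 ≈ 12.667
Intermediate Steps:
f(K, m) = 2 - m/3 (f(K, m) = -(m - 1*6)/3 = -(m - 6)/3 = -(-6 + m)/3 = 2 - m/3)
Y(u) = 1 (Y(u) = (u - 5)/(u - 5) = (-5 + u)/(-5 + u) = 1)
M = 8/3 (M = (1 + 1)*(2 - ⅓*2) = 2*(2 - ⅔) = 2*(4/3) = 8/3 ≈ 2.6667)
-38*(M - 3) = -38*(8/3 - 3) = -38*(-⅓) = 38/3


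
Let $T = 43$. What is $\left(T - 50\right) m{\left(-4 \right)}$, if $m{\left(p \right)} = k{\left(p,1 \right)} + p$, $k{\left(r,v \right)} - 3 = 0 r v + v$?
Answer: $0$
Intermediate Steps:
$k{\left(r,v \right)} = 3 + v$ ($k{\left(r,v \right)} = 3 + \left(0 r v + v\right) = 3 + \left(0 v + v\right) = 3 + \left(0 + v\right) = 3 + v$)
$m{\left(p \right)} = 4 + p$ ($m{\left(p \right)} = \left(3 + 1\right) + p = 4 + p$)
$\left(T - 50\right) m{\left(-4 \right)} = \left(43 - 50\right) \left(4 - 4\right) = \left(-7\right) 0 = 0$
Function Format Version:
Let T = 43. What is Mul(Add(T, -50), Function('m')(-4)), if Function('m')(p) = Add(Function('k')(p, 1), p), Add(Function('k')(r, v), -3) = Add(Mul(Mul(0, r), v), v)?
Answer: 0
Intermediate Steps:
Function('k')(r, v) = Add(3, v) (Function('k')(r, v) = Add(3, Add(Mul(Mul(0, r), v), v)) = Add(3, Add(Mul(0, v), v)) = Add(3, Add(0, v)) = Add(3, v))
Function('m')(p) = Add(4, p) (Function('m')(p) = Add(Add(3, 1), p) = Add(4, p))
Mul(Add(T, -50), Function('m')(-4)) = Mul(Add(43, -50), Add(4, -4)) = Mul(-7, 0) = 0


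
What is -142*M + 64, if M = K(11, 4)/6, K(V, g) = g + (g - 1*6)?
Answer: 50/3 ≈ 16.667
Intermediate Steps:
K(V, g) = -6 + 2*g (K(V, g) = g + (g - 6) = g + (-6 + g) = -6 + 2*g)
M = ⅓ (M = (-6 + 2*4)/6 = (-6 + 8)*(⅙) = 2*(⅙) = ⅓ ≈ 0.33333)
-142*M + 64 = -142*⅓ + 64 = -142/3 + 64 = 50/3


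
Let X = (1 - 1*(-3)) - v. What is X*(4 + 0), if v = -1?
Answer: 20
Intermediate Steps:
X = 5 (X = (1 - 1*(-3)) - 1*(-1) = (1 + 3) + 1 = 4 + 1 = 5)
X*(4 + 0) = 5*(4 + 0) = 5*4 = 20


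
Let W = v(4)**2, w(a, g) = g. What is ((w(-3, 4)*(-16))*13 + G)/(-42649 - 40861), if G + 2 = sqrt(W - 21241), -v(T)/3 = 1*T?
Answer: 417/41755 - 17*I*sqrt(73)/83510 ≈ 0.0099868 - 0.0017393*I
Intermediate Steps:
v(T) = -3*T
W = 144 (W = (-3*4)**2 = (-12)**2 = 144)
G = -2 + 17*I*sqrt(73) (G = -2 + sqrt(144 - 21241) = -2 + sqrt(-21097) = -2 + 17*I*sqrt(73) ≈ -2.0 + 145.25*I)
((w(-3, 4)*(-16))*13 + G)/(-42649 - 40861) = ((4*(-16))*13 + (-2 + 17*I*sqrt(73)))/(-42649 - 40861) = (-64*13 + (-2 + 17*I*sqrt(73)))/(-83510) = (-832 + (-2 + 17*I*sqrt(73)))*(-1/83510) = (-834 + 17*I*sqrt(73))*(-1/83510) = 417/41755 - 17*I*sqrt(73)/83510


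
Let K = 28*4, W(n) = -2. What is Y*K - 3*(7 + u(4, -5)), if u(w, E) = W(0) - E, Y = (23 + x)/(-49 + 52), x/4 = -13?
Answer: -3338/3 ≈ -1112.7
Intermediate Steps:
x = -52 (x = 4*(-13) = -52)
Y = -29/3 (Y = (23 - 52)/(-49 + 52) = -29/3 ≈ -9.6667)
u(w, E) = -2 - E
K = 112
Y*K - 3*(7 + u(4, -5)) = -29/3*112 - 3*(7 + (-2 - 1*(-5))) = -3248/3 - 3*(7 + (-2 + 5)) = -3248/3 - 3*(7 + 3) = -3248/3 - 3*10 = -3248/3 - 30 = -3338/3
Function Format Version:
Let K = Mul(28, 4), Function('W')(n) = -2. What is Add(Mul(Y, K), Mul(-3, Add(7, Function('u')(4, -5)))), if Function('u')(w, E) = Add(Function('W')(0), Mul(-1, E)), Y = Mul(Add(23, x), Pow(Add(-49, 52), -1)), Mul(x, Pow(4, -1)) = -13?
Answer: Rational(-3338, 3) ≈ -1112.7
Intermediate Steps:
x = -52 (x = Mul(4, -13) = -52)
Y = Rational(-29, 3) (Y = Mul(Add(23, -52), Pow(Add(-49, 52), -1)) = Mul(-29, Pow(3, -1)) = Mul(-29, Rational(1, 3)) = Rational(-29, 3) ≈ -9.6667)
Function('u')(w, E) = Add(-2, Mul(-1, E))
K = 112
Add(Mul(Y, K), Mul(-3, Add(7, Function('u')(4, -5)))) = Add(Mul(Rational(-29, 3), 112), Mul(-3, Add(7, Add(-2, Mul(-1, -5))))) = Add(Rational(-3248, 3), Mul(-3, Add(7, Add(-2, 5)))) = Add(Rational(-3248, 3), Mul(-3, Add(7, 3))) = Add(Rational(-3248, 3), Mul(-3, 10)) = Add(Rational(-3248, 3), -30) = Rational(-3338, 3)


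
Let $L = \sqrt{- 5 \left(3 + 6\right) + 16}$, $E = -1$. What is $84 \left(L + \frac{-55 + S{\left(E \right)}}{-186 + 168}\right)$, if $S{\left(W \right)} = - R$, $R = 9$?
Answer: $\frac{896}{3} + 84 i \sqrt{29} \approx 298.67 + 452.35 i$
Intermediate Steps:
$S{\left(W \right)} = -9$ ($S{\left(W \right)} = \left(-1\right) 9 = -9$)
$L = i \sqrt{29}$ ($L = \sqrt{\left(-5\right) 9 + 16} = \sqrt{-45 + 16} = \sqrt{-29} = i \sqrt{29} \approx 5.3852 i$)
$84 \left(L + \frac{-55 + S{\left(E \right)}}{-186 + 168}\right) = 84 \left(i \sqrt{29} + \frac{-55 - 9}{-186 + 168}\right) = 84 \left(i \sqrt{29} - \frac{64}{-18}\right) = 84 \left(i \sqrt{29} - - \frac{32}{9}\right) = 84 \left(i \sqrt{29} + \frac{32}{9}\right) = 84 \left(\frac{32}{9} + i \sqrt{29}\right) = \frac{896}{3} + 84 i \sqrt{29}$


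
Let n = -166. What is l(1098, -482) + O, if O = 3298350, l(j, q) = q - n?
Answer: 3298034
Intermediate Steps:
l(j, q) = 166 + q (l(j, q) = q - 1*(-166) = q + 166 = 166 + q)
l(1098, -482) + O = (166 - 482) + 3298350 = -316 + 3298350 = 3298034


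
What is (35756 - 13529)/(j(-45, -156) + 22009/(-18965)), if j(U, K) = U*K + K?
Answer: 421535055/130153751 ≈ 3.2387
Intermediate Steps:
j(U, K) = K + K*U (j(U, K) = K*U + K = K + K*U)
(35756 - 13529)/(j(-45, -156) + 22009/(-18965)) = (35756 - 13529)/(-156*(1 - 45) + 22009/(-18965)) = 22227/(-156*(-44) + 22009*(-1/18965)) = 22227/(6864 - 22009/18965) = 22227/(130153751/18965) = 22227*(18965/130153751) = 421535055/130153751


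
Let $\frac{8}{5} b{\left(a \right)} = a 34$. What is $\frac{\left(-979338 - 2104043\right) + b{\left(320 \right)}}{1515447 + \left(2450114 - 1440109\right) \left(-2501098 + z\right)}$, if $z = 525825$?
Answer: $\frac{3076581}{1995034090918} \approx 1.5421 \cdot 10^{-6}$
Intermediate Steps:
$b{\left(a \right)} = \frac{85 a}{4}$ ($b{\left(a \right)} = \frac{5 a 34}{8} = \frac{5 \cdot 34 a}{8} = \frac{85 a}{4}$)
$\frac{\left(-979338 - 2104043\right) + b{\left(320 \right)}}{1515447 + \left(2450114 - 1440109\right) \left(-2501098 + z\right)} = \frac{\left(-979338 - 2104043\right) + \frac{85}{4} \cdot 320}{1515447 + \left(2450114 - 1440109\right) \left(-2501098 + 525825\right)} = \frac{-3083381 + 6800}{1515447 + 1010005 \left(-1975273\right)} = - \frac{3076581}{1515447 - 1995035606365} = - \frac{3076581}{-1995034090918} = \left(-3076581\right) \left(- \frac{1}{1995034090918}\right) = \frac{3076581}{1995034090918}$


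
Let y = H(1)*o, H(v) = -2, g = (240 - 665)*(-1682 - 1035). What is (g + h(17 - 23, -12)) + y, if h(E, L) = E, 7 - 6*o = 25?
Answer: 1154725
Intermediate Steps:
o = -3 (o = 7/6 - 1/6*25 = 7/6 - 25/6 = -3)
g = 1154725 (g = -425*(-2717) = 1154725)
y = 6 (y = -2*(-3) = 6)
(g + h(17 - 23, -12)) + y = (1154725 + (17 - 23)) + 6 = (1154725 - 6) + 6 = 1154719 + 6 = 1154725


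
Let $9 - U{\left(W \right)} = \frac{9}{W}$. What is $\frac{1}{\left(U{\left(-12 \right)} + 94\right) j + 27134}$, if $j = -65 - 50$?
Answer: $\frac{4}{60811} \approx 6.5778 \cdot 10^{-5}$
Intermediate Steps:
$U{\left(W \right)} = 9 - \frac{9}{W}$
$j = -115$ ($j = -65 - 50 = -115$)
$\frac{1}{\left(U{\left(-12 \right)} + 94\right) j + 27134} = \frac{1}{\left(\left(9 - \frac{9}{-12}\right) + 94\right) \left(-115\right) + 27134} = \frac{1}{\left(\left(9 - - \frac{3}{4}\right) + 94\right) \left(-115\right) + 27134} = \frac{1}{\left(\left(9 + \frac{3}{4}\right) + 94\right) \left(-115\right) + 27134} = \frac{1}{\left(\frac{39}{4} + 94\right) \left(-115\right) + 27134} = \frac{1}{\frac{415}{4} \left(-115\right) + 27134} = \frac{1}{- \frac{47725}{4} + 27134} = \frac{1}{\frac{60811}{4}} = \frac{4}{60811}$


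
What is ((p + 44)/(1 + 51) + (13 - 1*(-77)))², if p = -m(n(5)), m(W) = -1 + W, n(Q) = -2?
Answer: 22344529/2704 ≈ 8263.5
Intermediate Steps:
p = 3 (p = -(-1 - 2) = -1*(-3) = 3)
((p + 44)/(1 + 51) + (13 - 1*(-77)))² = ((3 + 44)/(1 + 51) + (13 - 1*(-77)))² = (47/52 + (13 + 77))² = (47*(1/52) + 90)² = (47/52 + 90)² = (4727/52)² = 22344529/2704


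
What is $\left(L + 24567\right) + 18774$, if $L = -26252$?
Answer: $17089$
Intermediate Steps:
$\left(L + 24567\right) + 18774 = \left(-26252 + 24567\right) + 18774 = -1685 + 18774 = 17089$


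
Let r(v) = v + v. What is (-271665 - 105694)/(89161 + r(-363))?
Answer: -377359/88435 ≈ -4.2671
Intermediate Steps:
r(v) = 2*v
(-271665 - 105694)/(89161 + r(-363)) = (-271665 - 105694)/(89161 + 2*(-363)) = -377359/(89161 - 726) = -377359/88435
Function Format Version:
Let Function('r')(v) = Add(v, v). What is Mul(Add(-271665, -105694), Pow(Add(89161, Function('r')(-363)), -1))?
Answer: Rational(-377359, 88435) ≈ -4.2671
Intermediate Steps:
Function('r')(v) = Mul(2, v)
Mul(Add(-271665, -105694), Pow(Add(89161, Function('r')(-363)), -1)) = Mul(Add(-271665, -105694), Pow(Add(89161, Mul(2, -363)), -1)) = Mul(-377359, Pow(Add(89161, -726), -1)) = Mul(-377359, Pow(88435, -1)) = Mul(-377359, Rational(1, 88435)) = Rational(-377359, 88435)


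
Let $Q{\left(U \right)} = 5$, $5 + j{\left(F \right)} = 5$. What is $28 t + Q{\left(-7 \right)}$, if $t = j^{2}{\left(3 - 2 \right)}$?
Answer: $5$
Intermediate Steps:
$j{\left(F \right)} = 0$ ($j{\left(F \right)} = -5 + 5 = 0$)
$t = 0$ ($t = 0^{2} = 0$)
$28 t + Q{\left(-7 \right)} = 28 \cdot 0 + 5 = 0 + 5 = 5$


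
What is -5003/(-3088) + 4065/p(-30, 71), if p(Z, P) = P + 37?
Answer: 1091087/27792 ≈ 39.259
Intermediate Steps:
p(Z, P) = 37 + P
-5003/(-3088) + 4065/p(-30, 71) = -5003/(-3088) + 4065/(37 + 71) = -5003*(-1/3088) + 4065/108 = 5003/3088 + 4065*(1/108) = 5003/3088 + 1355/36 = 1091087/27792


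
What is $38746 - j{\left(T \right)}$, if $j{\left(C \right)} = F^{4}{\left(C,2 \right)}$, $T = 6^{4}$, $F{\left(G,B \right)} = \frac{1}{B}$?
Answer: $\frac{619935}{16} \approx 38746.0$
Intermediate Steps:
$T = 1296$
$j{\left(C \right)} = \frac{1}{16}$ ($j{\left(C \right)} = \left(\frac{1}{2}\right)^{4} = \frac{1}{16}$)
$38746 - j{\left(T \right)} = 38746 - \frac{1}{16} = \frac{619935}{16}$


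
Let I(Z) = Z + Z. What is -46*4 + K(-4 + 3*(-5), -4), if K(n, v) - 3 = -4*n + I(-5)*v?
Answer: -65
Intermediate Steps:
I(Z) = 2*Z
K(n, v) = 3 - 10*v - 4*n (K(n, v) = 3 + (-4*n + (2*(-5))*v) = 3 + (-4*n - 10*v) = 3 + (-10*v - 4*n) = 3 - 10*v - 4*n)
-46*4 + K(-4 + 3*(-5), -4) = -46*4 + (3 - 10*(-4) - 4*(-4 + 3*(-5))) = -184 + (3 + 40 - 4*(-4 - 15)) = -184 + (3 + 40 - 4*(-19)) = -184 + (3 + 40 + 76) = -184 + 119 = -65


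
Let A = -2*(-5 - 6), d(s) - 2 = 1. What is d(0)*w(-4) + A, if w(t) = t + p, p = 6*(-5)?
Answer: -80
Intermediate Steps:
d(s) = 3 (d(s) = 2 + 1 = 3)
A = 22 (A = -2*(-11) = 22)
p = -30
w(t) = -30 + t (w(t) = t - 30 = -30 + t)
d(0)*w(-4) + A = 3*(-30 - 4) + 22 = 3*(-34) + 22 = -102 + 22 = -80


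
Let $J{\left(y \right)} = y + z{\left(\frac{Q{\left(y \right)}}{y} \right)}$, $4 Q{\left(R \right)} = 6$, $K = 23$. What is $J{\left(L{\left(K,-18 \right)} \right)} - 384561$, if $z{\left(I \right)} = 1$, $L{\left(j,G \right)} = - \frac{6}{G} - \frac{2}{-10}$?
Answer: $- \frac{5768392}{15} \approx -3.8456 \cdot 10^{5}$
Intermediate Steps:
$Q{\left(R \right)} = \frac{3}{2}$ ($Q{\left(R \right)} = \frac{1}{4} \cdot 6 = \frac{3}{2}$)
$L{\left(j,G \right)} = \frac{1}{5} - \frac{6}{G}$ ($L{\left(j,G \right)} = - \frac{6}{G} - - \frac{1}{5} = - \frac{6}{G} + \frac{1}{5} = \frac{1}{5} - \frac{6}{G}$)
$J{\left(y \right)} = 1 + y$ ($J{\left(y \right)} = y + 1 = 1 + y$)
$J{\left(L{\left(K,-18 \right)} \right)} - 384561 = \left(1 + \frac{-30 - 18}{5 \left(-18\right)}\right) - 384561 = \left(1 + \frac{1}{5} \left(- \frac{1}{18}\right) \left(-48\right)\right) - 384561 = \left(1 + \frac{8}{15}\right) - 384561 = \frac{23}{15} - 384561 = - \frac{5768392}{15}$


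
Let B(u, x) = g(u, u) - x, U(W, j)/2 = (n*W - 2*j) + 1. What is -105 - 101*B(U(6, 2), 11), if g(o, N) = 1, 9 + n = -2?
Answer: 905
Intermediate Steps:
n = -11 (n = -9 - 2 = -11)
U(W, j) = 2 - 22*W - 4*j (U(W, j) = 2*((-11*W - 2*j) + 1) = 2*(1 - 11*W - 2*j) = 2 - 22*W - 4*j)
B(u, x) = 1 - x
-105 - 101*B(U(6, 2), 11) = -105 - 101*(1 - 1*11) = -105 - 101*(1 - 11) = -105 - 101*(-10) = -105 + 1010 = 905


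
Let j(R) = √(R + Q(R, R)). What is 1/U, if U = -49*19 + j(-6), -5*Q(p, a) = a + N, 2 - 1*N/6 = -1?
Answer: -665/619121 - I*√210/4333847 ≈ -0.0010741 - 3.3438e-6*I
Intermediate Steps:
N = 18 (N = 12 - 6*(-1) = 12 + 6 = 18)
Q(p, a) = -18/5 - a/5 (Q(p, a) = -(a + 18)/5 = -(18 + a)/5 = -18/5 - a/5)
j(R) = √(-18/5 + 4*R/5) (j(R) = √(R + (-18/5 - R/5)) = √(-18/5 + 4*R/5))
U = -931 + I*√210/5 (U = -49*19 + √(-90 + 20*(-6))/5 = -931 + √(-90 - 120)/5 = -931 + √(-210)/5 = -931 + (I*√210)/5 = -931 + I*√210/5 ≈ -931.0 + 2.8983*I)
1/U = 1/(-931 + I*√210/5)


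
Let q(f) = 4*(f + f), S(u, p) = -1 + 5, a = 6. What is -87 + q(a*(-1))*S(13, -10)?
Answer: -279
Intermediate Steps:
S(u, p) = 4
q(f) = 8*f (q(f) = 4*(2*f) = 8*f)
-87 + q(a*(-1))*S(13, -10) = -87 + (8*(6*(-1)))*4 = -87 + (8*(-6))*4 = -87 - 48*4 = -87 - 192 = -279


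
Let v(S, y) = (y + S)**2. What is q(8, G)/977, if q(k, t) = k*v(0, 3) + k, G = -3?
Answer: 80/977 ≈ 0.081883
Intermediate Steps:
v(S, y) = (S + y)**2
q(k, t) = 10*k (q(k, t) = k*(0 + 3)**2 + k = k*3**2 + k = k*9 + k = 9*k + k = 10*k)
q(8, G)/977 = (10*8)/977 = 80*(1/977) = 80/977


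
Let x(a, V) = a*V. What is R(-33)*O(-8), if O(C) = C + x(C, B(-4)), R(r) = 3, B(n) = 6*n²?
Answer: -2328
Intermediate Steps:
x(a, V) = V*a
O(C) = 97*C (O(C) = C + (6*(-4)²)*C = C + (6*16)*C = C + 96*C = 97*C)
R(-33)*O(-8) = 3*(97*(-8)) = 3*(-776) = -2328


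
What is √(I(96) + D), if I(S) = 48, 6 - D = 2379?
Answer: 5*I*√93 ≈ 48.218*I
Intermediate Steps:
D = -2373 (D = 6 - 1*2379 = 6 - 2379 = -2373)
√(I(96) + D) = √(48 - 2373) = √(-2325) = 5*I*√93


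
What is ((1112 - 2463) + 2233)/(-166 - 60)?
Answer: -441/113 ≈ -3.9027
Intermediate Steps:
((1112 - 2463) + 2233)/(-166 - 60) = (-1351 + 2233)/(-226) = 882*(-1/226) = -441/113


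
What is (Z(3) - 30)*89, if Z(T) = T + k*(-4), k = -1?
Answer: -2047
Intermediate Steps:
Z(T) = 4 + T (Z(T) = T - 1*(-4) = T + 4 = 4 + T)
(Z(3) - 30)*89 = ((4 + 3) - 30)*89 = (7 - 30)*89 = -23*89 = -2047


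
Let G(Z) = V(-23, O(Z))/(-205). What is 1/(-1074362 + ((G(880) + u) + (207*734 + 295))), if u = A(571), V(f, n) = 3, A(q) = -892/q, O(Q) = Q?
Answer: -117055/107939994668 ≈ -1.0844e-6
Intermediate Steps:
G(Z) = -3/205 (G(Z) = 3/(-205) = 3*(-1/205) = -3/205)
u = -892/571 ≈ -1.5622
1/(-1074362 + ((G(880) + u) + (207*734 + 295))) = 1/(-1074362 + ((-3/205 - 892/571) + (207*734 + 295))) = 1/(-1074362 + (-184573/117055 + (151938 + 295))) = 1/(-1074362 + (-184573/117055 + 152233)) = 1/(-1074362 + 17819449242/117055) = 1/(-107939994668/117055) = -117055/107939994668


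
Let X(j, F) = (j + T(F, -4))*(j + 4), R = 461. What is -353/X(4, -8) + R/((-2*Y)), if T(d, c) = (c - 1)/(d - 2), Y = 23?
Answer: -16417/828 ≈ -19.827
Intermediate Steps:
T(d, c) = (-1 + c)/(-2 + d)
X(j, F) = (4 + j)*(j - 5/(-2 + F)) (X(j, F) = (j + (-1 - 4)/(-2 + F))*(j + 4) = (j - 5/(-2 + F))*(4 + j) = (4 + j)*(j - 5/(-2 + F)))
-353/X(4, -8) + R/((-2*Y)) = -353*(-2 - 8)/(-20 - 5*4 + 4*(-2 - 8)*(4 + 4)) + 461/((-2*23)) = -353*(-10/(-20 - 20 + 4*(-10)*8)) + 461/(-46) = -353*(-10/(-20 - 20 - 320)) + 461*(-1/46) = -353/((-⅒*(-360))) - 461/46 = -353/36 - 461/46 = -16417/828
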